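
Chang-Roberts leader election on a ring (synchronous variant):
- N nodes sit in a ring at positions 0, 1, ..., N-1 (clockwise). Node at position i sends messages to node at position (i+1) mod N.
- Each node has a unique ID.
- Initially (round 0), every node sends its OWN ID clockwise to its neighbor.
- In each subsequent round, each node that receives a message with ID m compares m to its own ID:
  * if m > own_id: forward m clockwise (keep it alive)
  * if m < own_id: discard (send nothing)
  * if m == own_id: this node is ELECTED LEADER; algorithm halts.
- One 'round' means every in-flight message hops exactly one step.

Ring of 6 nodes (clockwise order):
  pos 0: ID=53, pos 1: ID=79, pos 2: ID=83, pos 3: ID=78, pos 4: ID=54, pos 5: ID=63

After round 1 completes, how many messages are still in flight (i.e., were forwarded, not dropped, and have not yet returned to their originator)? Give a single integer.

Answer: 3

Derivation:
Round 1: pos1(id79) recv 53: drop; pos2(id83) recv 79: drop; pos3(id78) recv 83: fwd; pos4(id54) recv 78: fwd; pos5(id63) recv 54: drop; pos0(id53) recv 63: fwd
After round 1: 3 messages still in flight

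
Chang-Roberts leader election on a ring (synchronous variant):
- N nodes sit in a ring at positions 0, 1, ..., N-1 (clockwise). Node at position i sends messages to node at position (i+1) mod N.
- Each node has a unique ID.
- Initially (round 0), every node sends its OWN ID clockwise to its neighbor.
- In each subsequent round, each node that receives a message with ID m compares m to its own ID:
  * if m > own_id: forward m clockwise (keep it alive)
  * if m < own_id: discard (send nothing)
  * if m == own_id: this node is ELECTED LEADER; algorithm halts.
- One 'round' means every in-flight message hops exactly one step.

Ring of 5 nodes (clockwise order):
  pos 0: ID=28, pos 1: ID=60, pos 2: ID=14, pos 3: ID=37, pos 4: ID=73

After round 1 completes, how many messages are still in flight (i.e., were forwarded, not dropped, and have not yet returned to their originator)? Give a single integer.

Answer: 2

Derivation:
Round 1: pos1(id60) recv 28: drop; pos2(id14) recv 60: fwd; pos3(id37) recv 14: drop; pos4(id73) recv 37: drop; pos0(id28) recv 73: fwd
After round 1: 2 messages still in flight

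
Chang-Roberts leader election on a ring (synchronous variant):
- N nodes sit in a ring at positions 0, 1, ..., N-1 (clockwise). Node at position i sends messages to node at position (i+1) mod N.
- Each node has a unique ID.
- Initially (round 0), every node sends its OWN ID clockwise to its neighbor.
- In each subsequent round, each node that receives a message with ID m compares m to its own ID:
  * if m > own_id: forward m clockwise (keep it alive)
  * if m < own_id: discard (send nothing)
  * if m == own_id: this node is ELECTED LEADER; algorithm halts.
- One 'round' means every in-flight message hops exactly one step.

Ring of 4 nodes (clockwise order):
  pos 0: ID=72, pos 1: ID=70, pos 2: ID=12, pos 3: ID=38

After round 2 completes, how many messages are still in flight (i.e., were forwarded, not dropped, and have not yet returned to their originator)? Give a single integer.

Round 1: pos1(id70) recv 72: fwd; pos2(id12) recv 70: fwd; pos3(id38) recv 12: drop; pos0(id72) recv 38: drop
Round 2: pos2(id12) recv 72: fwd; pos3(id38) recv 70: fwd
After round 2: 2 messages still in flight

Answer: 2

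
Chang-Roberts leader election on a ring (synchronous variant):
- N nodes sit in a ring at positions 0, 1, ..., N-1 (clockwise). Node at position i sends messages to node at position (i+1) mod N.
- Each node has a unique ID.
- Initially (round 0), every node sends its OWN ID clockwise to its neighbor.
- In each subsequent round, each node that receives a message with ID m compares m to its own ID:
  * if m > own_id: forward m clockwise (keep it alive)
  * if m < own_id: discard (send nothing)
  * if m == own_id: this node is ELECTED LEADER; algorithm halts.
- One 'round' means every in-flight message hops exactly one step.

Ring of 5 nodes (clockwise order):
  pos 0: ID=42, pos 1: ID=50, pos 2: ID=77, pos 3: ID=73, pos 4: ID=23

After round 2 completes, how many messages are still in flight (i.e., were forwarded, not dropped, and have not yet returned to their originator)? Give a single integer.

Answer: 2

Derivation:
Round 1: pos1(id50) recv 42: drop; pos2(id77) recv 50: drop; pos3(id73) recv 77: fwd; pos4(id23) recv 73: fwd; pos0(id42) recv 23: drop
Round 2: pos4(id23) recv 77: fwd; pos0(id42) recv 73: fwd
After round 2: 2 messages still in flight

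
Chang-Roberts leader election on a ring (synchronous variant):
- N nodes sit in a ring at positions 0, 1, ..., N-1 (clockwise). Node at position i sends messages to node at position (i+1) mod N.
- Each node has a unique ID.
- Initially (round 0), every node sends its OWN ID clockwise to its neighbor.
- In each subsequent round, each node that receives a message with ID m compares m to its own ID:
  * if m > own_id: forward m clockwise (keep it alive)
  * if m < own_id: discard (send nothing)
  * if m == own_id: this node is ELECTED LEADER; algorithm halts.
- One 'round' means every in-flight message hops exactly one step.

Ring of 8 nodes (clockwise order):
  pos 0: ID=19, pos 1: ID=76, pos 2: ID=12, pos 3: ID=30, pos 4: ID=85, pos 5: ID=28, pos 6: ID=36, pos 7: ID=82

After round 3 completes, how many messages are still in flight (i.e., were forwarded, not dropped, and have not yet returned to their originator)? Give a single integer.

Round 1: pos1(id76) recv 19: drop; pos2(id12) recv 76: fwd; pos3(id30) recv 12: drop; pos4(id85) recv 30: drop; pos5(id28) recv 85: fwd; pos6(id36) recv 28: drop; pos7(id82) recv 36: drop; pos0(id19) recv 82: fwd
Round 2: pos3(id30) recv 76: fwd; pos6(id36) recv 85: fwd; pos1(id76) recv 82: fwd
Round 3: pos4(id85) recv 76: drop; pos7(id82) recv 85: fwd; pos2(id12) recv 82: fwd
After round 3: 2 messages still in flight

Answer: 2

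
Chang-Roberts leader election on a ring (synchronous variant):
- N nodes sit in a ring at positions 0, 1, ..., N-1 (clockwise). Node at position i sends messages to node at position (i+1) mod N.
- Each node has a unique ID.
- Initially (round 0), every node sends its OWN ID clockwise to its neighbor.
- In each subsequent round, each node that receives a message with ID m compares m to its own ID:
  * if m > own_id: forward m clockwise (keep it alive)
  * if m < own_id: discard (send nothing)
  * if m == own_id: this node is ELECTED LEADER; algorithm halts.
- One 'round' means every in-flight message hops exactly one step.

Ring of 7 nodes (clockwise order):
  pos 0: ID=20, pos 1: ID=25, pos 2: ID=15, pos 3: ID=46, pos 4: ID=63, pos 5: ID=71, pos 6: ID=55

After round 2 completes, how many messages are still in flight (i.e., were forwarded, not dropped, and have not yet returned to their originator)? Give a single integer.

Answer: 2

Derivation:
Round 1: pos1(id25) recv 20: drop; pos2(id15) recv 25: fwd; pos3(id46) recv 15: drop; pos4(id63) recv 46: drop; pos5(id71) recv 63: drop; pos6(id55) recv 71: fwd; pos0(id20) recv 55: fwd
Round 2: pos3(id46) recv 25: drop; pos0(id20) recv 71: fwd; pos1(id25) recv 55: fwd
After round 2: 2 messages still in flight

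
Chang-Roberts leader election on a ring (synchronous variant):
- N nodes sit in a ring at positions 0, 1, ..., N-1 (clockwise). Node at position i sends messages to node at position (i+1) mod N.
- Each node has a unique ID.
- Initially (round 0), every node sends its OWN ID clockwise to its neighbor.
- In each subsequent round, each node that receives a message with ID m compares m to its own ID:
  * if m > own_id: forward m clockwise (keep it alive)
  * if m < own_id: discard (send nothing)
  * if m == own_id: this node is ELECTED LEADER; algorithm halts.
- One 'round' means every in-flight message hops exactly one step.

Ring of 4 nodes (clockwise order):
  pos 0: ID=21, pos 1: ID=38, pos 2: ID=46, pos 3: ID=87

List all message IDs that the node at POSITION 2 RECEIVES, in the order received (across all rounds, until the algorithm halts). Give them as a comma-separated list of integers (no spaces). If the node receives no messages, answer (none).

Answer: 38,87

Derivation:
Round 1: pos1(id38) recv 21: drop; pos2(id46) recv 38: drop; pos3(id87) recv 46: drop; pos0(id21) recv 87: fwd
Round 2: pos1(id38) recv 87: fwd
Round 3: pos2(id46) recv 87: fwd
Round 4: pos3(id87) recv 87: ELECTED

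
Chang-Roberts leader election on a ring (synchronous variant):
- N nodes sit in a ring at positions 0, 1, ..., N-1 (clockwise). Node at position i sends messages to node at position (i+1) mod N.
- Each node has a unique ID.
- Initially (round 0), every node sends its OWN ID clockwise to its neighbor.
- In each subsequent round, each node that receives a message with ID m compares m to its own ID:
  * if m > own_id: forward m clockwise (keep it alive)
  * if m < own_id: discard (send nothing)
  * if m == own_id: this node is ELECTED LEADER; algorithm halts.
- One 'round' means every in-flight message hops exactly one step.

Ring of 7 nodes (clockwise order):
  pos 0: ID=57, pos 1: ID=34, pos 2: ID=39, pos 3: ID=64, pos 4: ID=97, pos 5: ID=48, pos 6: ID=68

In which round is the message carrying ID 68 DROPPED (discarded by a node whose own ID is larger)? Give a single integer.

Answer: 5

Derivation:
Round 1: pos1(id34) recv 57: fwd; pos2(id39) recv 34: drop; pos3(id64) recv 39: drop; pos4(id97) recv 64: drop; pos5(id48) recv 97: fwd; pos6(id68) recv 48: drop; pos0(id57) recv 68: fwd
Round 2: pos2(id39) recv 57: fwd; pos6(id68) recv 97: fwd; pos1(id34) recv 68: fwd
Round 3: pos3(id64) recv 57: drop; pos0(id57) recv 97: fwd; pos2(id39) recv 68: fwd
Round 4: pos1(id34) recv 97: fwd; pos3(id64) recv 68: fwd
Round 5: pos2(id39) recv 97: fwd; pos4(id97) recv 68: drop
Round 6: pos3(id64) recv 97: fwd
Round 7: pos4(id97) recv 97: ELECTED
Message ID 68 originates at pos 6; dropped at pos 4 in round 5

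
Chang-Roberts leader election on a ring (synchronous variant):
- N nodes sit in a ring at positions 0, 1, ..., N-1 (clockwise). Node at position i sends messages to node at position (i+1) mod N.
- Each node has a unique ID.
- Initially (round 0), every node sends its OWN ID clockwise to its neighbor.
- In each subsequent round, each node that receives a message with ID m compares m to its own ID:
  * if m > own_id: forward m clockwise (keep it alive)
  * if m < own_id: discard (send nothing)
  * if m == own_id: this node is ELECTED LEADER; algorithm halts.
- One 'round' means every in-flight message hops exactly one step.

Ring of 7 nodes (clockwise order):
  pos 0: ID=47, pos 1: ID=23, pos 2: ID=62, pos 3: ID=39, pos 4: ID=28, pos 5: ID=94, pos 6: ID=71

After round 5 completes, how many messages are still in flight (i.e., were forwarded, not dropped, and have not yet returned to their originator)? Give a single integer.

Answer: 2

Derivation:
Round 1: pos1(id23) recv 47: fwd; pos2(id62) recv 23: drop; pos3(id39) recv 62: fwd; pos4(id28) recv 39: fwd; pos5(id94) recv 28: drop; pos6(id71) recv 94: fwd; pos0(id47) recv 71: fwd
Round 2: pos2(id62) recv 47: drop; pos4(id28) recv 62: fwd; pos5(id94) recv 39: drop; pos0(id47) recv 94: fwd; pos1(id23) recv 71: fwd
Round 3: pos5(id94) recv 62: drop; pos1(id23) recv 94: fwd; pos2(id62) recv 71: fwd
Round 4: pos2(id62) recv 94: fwd; pos3(id39) recv 71: fwd
Round 5: pos3(id39) recv 94: fwd; pos4(id28) recv 71: fwd
After round 5: 2 messages still in flight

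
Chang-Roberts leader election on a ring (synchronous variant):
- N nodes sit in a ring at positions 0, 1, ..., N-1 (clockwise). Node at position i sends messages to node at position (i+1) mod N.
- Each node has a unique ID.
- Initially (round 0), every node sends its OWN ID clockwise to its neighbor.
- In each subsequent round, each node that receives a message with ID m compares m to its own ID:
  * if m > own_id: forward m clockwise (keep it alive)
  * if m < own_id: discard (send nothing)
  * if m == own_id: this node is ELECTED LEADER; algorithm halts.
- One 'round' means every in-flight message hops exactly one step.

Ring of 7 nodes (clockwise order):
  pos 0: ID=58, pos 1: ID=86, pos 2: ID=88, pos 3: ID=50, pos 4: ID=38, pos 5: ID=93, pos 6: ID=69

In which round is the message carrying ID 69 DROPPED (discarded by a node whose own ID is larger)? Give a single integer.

Answer: 2

Derivation:
Round 1: pos1(id86) recv 58: drop; pos2(id88) recv 86: drop; pos3(id50) recv 88: fwd; pos4(id38) recv 50: fwd; pos5(id93) recv 38: drop; pos6(id69) recv 93: fwd; pos0(id58) recv 69: fwd
Round 2: pos4(id38) recv 88: fwd; pos5(id93) recv 50: drop; pos0(id58) recv 93: fwd; pos1(id86) recv 69: drop
Round 3: pos5(id93) recv 88: drop; pos1(id86) recv 93: fwd
Round 4: pos2(id88) recv 93: fwd
Round 5: pos3(id50) recv 93: fwd
Round 6: pos4(id38) recv 93: fwd
Round 7: pos5(id93) recv 93: ELECTED
Message ID 69 originates at pos 6; dropped at pos 1 in round 2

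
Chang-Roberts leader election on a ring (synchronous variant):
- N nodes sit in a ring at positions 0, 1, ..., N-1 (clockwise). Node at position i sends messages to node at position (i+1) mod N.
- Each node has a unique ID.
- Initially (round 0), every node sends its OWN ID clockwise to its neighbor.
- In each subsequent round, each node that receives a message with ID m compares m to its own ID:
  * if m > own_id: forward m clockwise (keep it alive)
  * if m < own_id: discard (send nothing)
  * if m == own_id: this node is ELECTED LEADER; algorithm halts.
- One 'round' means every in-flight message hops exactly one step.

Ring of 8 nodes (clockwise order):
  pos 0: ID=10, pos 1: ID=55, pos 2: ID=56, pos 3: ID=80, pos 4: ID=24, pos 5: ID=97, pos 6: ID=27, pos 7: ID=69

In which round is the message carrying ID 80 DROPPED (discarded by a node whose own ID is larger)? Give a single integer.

Round 1: pos1(id55) recv 10: drop; pos2(id56) recv 55: drop; pos3(id80) recv 56: drop; pos4(id24) recv 80: fwd; pos5(id97) recv 24: drop; pos6(id27) recv 97: fwd; pos7(id69) recv 27: drop; pos0(id10) recv 69: fwd
Round 2: pos5(id97) recv 80: drop; pos7(id69) recv 97: fwd; pos1(id55) recv 69: fwd
Round 3: pos0(id10) recv 97: fwd; pos2(id56) recv 69: fwd
Round 4: pos1(id55) recv 97: fwd; pos3(id80) recv 69: drop
Round 5: pos2(id56) recv 97: fwd
Round 6: pos3(id80) recv 97: fwd
Round 7: pos4(id24) recv 97: fwd
Round 8: pos5(id97) recv 97: ELECTED
Message ID 80 originates at pos 3; dropped at pos 5 in round 2

Answer: 2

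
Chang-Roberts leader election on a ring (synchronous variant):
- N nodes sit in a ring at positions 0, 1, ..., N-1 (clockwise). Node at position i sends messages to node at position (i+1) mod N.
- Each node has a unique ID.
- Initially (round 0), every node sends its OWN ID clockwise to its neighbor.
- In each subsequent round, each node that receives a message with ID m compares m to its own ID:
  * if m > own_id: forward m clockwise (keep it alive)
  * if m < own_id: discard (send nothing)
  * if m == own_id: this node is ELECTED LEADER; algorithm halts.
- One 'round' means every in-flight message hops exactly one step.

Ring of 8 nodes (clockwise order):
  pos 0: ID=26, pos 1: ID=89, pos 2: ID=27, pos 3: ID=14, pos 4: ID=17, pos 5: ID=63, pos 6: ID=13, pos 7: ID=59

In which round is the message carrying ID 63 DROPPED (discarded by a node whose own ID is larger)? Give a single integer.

Round 1: pos1(id89) recv 26: drop; pos2(id27) recv 89: fwd; pos3(id14) recv 27: fwd; pos4(id17) recv 14: drop; pos5(id63) recv 17: drop; pos6(id13) recv 63: fwd; pos7(id59) recv 13: drop; pos0(id26) recv 59: fwd
Round 2: pos3(id14) recv 89: fwd; pos4(id17) recv 27: fwd; pos7(id59) recv 63: fwd; pos1(id89) recv 59: drop
Round 3: pos4(id17) recv 89: fwd; pos5(id63) recv 27: drop; pos0(id26) recv 63: fwd
Round 4: pos5(id63) recv 89: fwd; pos1(id89) recv 63: drop
Round 5: pos6(id13) recv 89: fwd
Round 6: pos7(id59) recv 89: fwd
Round 7: pos0(id26) recv 89: fwd
Round 8: pos1(id89) recv 89: ELECTED
Message ID 63 originates at pos 5; dropped at pos 1 in round 4

Answer: 4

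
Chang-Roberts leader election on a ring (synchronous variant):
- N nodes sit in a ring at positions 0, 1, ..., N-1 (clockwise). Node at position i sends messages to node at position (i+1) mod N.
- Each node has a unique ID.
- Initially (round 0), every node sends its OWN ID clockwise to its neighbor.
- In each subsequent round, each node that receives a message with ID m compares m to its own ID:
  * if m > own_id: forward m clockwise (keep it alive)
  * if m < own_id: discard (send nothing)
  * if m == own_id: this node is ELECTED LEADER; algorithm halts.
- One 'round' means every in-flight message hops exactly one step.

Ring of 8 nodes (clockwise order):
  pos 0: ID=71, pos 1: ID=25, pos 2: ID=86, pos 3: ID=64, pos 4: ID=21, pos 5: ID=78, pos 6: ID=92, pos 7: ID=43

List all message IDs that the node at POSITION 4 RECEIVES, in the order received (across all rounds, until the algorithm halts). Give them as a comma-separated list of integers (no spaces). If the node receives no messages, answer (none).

Round 1: pos1(id25) recv 71: fwd; pos2(id86) recv 25: drop; pos3(id64) recv 86: fwd; pos4(id21) recv 64: fwd; pos5(id78) recv 21: drop; pos6(id92) recv 78: drop; pos7(id43) recv 92: fwd; pos0(id71) recv 43: drop
Round 2: pos2(id86) recv 71: drop; pos4(id21) recv 86: fwd; pos5(id78) recv 64: drop; pos0(id71) recv 92: fwd
Round 3: pos5(id78) recv 86: fwd; pos1(id25) recv 92: fwd
Round 4: pos6(id92) recv 86: drop; pos2(id86) recv 92: fwd
Round 5: pos3(id64) recv 92: fwd
Round 6: pos4(id21) recv 92: fwd
Round 7: pos5(id78) recv 92: fwd
Round 8: pos6(id92) recv 92: ELECTED

Answer: 64,86,92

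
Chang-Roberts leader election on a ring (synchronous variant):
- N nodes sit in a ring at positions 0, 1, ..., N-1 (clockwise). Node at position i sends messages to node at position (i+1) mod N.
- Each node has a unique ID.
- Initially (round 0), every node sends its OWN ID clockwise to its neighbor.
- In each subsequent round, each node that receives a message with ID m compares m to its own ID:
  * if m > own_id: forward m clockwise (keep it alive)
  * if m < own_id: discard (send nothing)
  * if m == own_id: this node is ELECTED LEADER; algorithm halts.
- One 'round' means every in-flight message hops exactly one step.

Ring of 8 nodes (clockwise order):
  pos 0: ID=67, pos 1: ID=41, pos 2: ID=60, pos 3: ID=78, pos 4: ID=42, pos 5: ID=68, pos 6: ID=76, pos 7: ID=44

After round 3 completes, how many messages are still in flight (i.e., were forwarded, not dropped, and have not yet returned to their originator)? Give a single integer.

Round 1: pos1(id41) recv 67: fwd; pos2(id60) recv 41: drop; pos3(id78) recv 60: drop; pos4(id42) recv 78: fwd; pos5(id68) recv 42: drop; pos6(id76) recv 68: drop; pos7(id44) recv 76: fwd; pos0(id67) recv 44: drop
Round 2: pos2(id60) recv 67: fwd; pos5(id68) recv 78: fwd; pos0(id67) recv 76: fwd
Round 3: pos3(id78) recv 67: drop; pos6(id76) recv 78: fwd; pos1(id41) recv 76: fwd
After round 3: 2 messages still in flight

Answer: 2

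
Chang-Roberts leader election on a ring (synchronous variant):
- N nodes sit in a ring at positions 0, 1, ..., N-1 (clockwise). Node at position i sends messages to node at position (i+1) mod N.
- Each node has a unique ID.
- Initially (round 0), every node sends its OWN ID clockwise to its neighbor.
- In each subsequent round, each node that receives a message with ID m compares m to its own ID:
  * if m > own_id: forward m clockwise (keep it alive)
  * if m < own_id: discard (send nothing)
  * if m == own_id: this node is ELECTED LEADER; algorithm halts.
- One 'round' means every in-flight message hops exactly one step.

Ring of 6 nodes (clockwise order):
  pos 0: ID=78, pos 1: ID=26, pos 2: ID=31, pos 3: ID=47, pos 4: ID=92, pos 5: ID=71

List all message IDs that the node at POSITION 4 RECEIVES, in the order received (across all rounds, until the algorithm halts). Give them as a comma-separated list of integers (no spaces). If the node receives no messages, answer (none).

Round 1: pos1(id26) recv 78: fwd; pos2(id31) recv 26: drop; pos3(id47) recv 31: drop; pos4(id92) recv 47: drop; pos5(id71) recv 92: fwd; pos0(id78) recv 71: drop
Round 2: pos2(id31) recv 78: fwd; pos0(id78) recv 92: fwd
Round 3: pos3(id47) recv 78: fwd; pos1(id26) recv 92: fwd
Round 4: pos4(id92) recv 78: drop; pos2(id31) recv 92: fwd
Round 5: pos3(id47) recv 92: fwd
Round 6: pos4(id92) recv 92: ELECTED

Answer: 47,78,92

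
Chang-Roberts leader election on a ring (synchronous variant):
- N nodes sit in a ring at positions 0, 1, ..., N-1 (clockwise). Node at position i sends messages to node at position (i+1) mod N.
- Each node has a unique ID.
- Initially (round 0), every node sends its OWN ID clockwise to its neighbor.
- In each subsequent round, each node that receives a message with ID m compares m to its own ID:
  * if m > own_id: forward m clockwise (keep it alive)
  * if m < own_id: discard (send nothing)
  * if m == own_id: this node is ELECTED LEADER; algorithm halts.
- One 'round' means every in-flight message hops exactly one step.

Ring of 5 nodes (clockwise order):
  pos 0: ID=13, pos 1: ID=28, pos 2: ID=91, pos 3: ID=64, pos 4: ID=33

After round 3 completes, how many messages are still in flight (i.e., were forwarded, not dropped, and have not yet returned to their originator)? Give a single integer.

Round 1: pos1(id28) recv 13: drop; pos2(id91) recv 28: drop; pos3(id64) recv 91: fwd; pos4(id33) recv 64: fwd; pos0(id13) recv 33: fwd
Round 2: pos4(id33) recv 91: fwd; pos0(id13) recv 64: fwd; pos1(id28) recv 33: fwd
Round 3: pos0(id13) recv 91: fwd; pos1(id28) recv 64: fwd; pos2(id91) recv 33: drop
After round 3: 2 messages still in flight

Answer: 2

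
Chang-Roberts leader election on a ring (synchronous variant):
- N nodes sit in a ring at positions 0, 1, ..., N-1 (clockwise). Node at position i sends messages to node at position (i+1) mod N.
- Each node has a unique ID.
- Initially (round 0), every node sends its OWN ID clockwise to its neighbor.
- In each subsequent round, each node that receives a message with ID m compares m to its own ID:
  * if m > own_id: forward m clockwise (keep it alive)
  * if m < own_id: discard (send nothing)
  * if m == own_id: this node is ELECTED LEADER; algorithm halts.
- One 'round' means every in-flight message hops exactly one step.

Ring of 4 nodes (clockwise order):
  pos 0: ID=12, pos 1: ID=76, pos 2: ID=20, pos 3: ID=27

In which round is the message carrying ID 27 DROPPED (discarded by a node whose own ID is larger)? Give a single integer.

Answer: 2

Derivation:
Round 1: pos1(id76) recv 12: drop; pos2(id20) recv 76: fwd; pos3(id27) recv 20: drop; pos0(id12) recv 27: fwd
Round 2: pos3(id27) recv 76: fwd; pos1(id76) recv 27: drop
Round 3: pos0(id12) recv 76: fwd
Round 4: pos1(id76) recv 76: ELECTED
Message ID 27 originates at pos 3; dropped at pos 1 in round 2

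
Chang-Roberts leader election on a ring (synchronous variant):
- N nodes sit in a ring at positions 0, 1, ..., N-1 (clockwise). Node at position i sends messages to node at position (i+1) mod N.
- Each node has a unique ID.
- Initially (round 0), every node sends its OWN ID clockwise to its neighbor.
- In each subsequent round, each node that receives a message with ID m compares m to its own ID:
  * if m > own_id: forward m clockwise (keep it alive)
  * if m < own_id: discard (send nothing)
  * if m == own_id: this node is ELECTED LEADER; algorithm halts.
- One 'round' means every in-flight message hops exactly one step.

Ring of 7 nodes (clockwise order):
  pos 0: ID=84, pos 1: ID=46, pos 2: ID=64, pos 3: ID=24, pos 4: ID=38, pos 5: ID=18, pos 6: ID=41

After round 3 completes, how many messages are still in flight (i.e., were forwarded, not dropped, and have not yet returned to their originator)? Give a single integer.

Answer: 2

Derivation:
Round 1: pos1(id46) recv 84: fwd; pos2(id64) recv 46: drop; pos3(id24) recv 64: fwd; pos4(id38) recv 24: drop; pos5(id18) recv 38: fwd; pos6(id41) recv 18: drop; pos0(id84) recv 41: drop
Round 2: pos2(id64) recv 84: fwd; pos4(id38) recv 64: fwd; pos6(id41) recv 38: drop
Round 3: pos3(id24) recv 84: fwd; pos5(id18) recv 64: fwd
After round 3: 2 messages still in flight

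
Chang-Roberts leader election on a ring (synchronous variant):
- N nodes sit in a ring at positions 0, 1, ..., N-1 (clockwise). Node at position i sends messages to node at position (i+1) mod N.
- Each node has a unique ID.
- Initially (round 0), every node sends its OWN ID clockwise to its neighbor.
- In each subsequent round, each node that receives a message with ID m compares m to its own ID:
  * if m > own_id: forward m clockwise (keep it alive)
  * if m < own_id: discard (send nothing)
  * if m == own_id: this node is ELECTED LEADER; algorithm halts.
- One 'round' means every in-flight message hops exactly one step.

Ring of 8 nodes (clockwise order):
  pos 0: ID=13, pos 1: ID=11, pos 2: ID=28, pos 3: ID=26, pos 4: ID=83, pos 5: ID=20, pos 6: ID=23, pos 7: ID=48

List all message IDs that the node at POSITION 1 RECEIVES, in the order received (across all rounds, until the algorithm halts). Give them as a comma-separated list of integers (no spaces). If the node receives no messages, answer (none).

Round 1: pos1(id11) recv 13: fwd; pos2(id28) recv 11: drop; pos3(id26) recv 28: fwd; pos4(id83) recv 26: drop; pos5(id20) recv 83: fwd; pos6(id23) recv 20: drop; pos7(id48) recv 23: drop; pos0(id13) recv 48: fwd
Round 2: pos2(id28) recv 13: drop; pos4(id83) recv 28: drop; pos6(id23) recv 83: fwd; pos1(id11) recv 48: fwd
Round 3: pos7(id48) recv 83: fwd; pos2(id28) recv 48: fwd
Round 4: pos0(id13) recv 83: fwd; pos3(id26) recv 48: fwd
Round 5: pos1(id11) recv 83: fwd; pos4(id83) recv 48: drop
Round 6: pos2(id28) recv 83: fwd
Round 7: pos3(id26) recv 83: fwd
Round 8: pos4(id83) recv 83: ELECTED

Answer: 13,48,83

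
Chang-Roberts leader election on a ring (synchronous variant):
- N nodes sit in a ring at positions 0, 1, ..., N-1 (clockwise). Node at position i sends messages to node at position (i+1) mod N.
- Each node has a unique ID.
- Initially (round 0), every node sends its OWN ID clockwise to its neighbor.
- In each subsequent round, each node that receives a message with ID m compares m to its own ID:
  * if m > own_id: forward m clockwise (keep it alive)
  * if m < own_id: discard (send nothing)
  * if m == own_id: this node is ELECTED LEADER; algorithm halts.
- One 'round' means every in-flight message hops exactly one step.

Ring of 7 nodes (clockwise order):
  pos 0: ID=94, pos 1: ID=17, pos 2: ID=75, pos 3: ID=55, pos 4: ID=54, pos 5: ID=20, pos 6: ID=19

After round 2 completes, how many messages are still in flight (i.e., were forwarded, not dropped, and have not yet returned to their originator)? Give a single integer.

Round 1: pos1(id17) recv 94: fwd; pos2(id75) recv 17: drop; pos3(id55) recv 75: fwd; pos4(id54) recv 55: fwd; pos5(id20) recv 54: fwd; pos6(id19) recv 20: fwd; pos0(id94) recv 19: drop
Round 2: pos2(id75) recv 94: fwd; pos4(id54) recv 75: fwd; pos5(id20) recv 55: fwd; pos6(id19) recv 54: fwd; pos0(id94) recv 20: drop
After round 2: 4 messages still in flight

Answer: 4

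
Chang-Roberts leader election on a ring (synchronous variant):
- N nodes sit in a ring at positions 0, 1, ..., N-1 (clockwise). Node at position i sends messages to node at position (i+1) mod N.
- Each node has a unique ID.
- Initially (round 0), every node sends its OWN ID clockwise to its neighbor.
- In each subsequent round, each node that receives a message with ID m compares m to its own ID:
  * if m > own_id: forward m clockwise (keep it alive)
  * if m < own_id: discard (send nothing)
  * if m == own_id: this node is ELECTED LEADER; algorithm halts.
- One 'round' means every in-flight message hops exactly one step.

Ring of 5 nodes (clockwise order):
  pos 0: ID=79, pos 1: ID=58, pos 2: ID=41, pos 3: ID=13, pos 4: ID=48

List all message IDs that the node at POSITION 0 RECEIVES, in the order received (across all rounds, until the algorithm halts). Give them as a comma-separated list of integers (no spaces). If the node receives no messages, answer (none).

Answer: 48,58,79

Derivation:
Round 1: pos1(id58) recv 79: fwd; pos2(id41) recv 58: fwd; pos3(id13) recv 41: fwd; pos4(id48) recv 13: drop; pos0(id79) recv 48: drop
Round 2: pos2(id41) recv 79: fwd; pos3(id13) recv 58: fwd; pos4(id48) recv 41: drop
Round 3: pos3(id13) recv 79: fwd; pos4(id48) recv 58: fwd
Round 4: pos4(id48) recv 79: fwd; pos0(id79) recv 58: drop
Round 5: pos0(id79) recv 79: ELECTED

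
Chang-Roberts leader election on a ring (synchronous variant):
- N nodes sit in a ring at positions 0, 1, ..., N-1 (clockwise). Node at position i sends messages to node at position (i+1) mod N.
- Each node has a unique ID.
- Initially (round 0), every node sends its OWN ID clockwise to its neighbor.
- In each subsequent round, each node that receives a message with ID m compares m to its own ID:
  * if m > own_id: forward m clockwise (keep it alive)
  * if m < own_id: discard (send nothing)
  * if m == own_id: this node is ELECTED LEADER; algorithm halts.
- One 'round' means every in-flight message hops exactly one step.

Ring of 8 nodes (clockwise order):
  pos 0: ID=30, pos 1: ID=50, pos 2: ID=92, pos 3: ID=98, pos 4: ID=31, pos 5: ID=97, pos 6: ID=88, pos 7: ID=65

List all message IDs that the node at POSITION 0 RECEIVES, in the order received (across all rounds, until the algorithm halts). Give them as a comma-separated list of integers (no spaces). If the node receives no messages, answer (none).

Round 1: pos1(id50) recv 30: drop; pos2(id92) recv 50: drop; pos3(id98) recv 92: drop; pos4(id31) recv 98: fwd; pos5(id97) recv 31: drop; pos6(id88) recv 97: fwd; pos7(id65) recv 88: fwd; pos0(id30) recv 65: fwd
Round 2: pos5(id97) recv 98: fwd; pos7(id65) recv 97: fwd; pos0(id30) recv 88: fwd; pos1(id50) recv 65: fwd
Round 3: pos6(id88) recv 98: fwd; pos0(id30) recv 97: fwd; pos1(id50) recv 88: fwd; pos2(id92) recv 65: drop
Round 4: pos7(id65) recv 98: fwd; pos1(id50) recv 97: fwd; pos2(id92) recv 88: drop
Round 5: pos0(id30) recv 98: fwd; pos2(id92) recv 97: fwd
Round 6: pos1(id50) recv 98: fwd; pos3(id98) recv 97: drop
Round 7: pos2(id92) recv 98: fwd
Round 8: pos3(id98) recv 98: ELECTED

Answer: 65,88,97,98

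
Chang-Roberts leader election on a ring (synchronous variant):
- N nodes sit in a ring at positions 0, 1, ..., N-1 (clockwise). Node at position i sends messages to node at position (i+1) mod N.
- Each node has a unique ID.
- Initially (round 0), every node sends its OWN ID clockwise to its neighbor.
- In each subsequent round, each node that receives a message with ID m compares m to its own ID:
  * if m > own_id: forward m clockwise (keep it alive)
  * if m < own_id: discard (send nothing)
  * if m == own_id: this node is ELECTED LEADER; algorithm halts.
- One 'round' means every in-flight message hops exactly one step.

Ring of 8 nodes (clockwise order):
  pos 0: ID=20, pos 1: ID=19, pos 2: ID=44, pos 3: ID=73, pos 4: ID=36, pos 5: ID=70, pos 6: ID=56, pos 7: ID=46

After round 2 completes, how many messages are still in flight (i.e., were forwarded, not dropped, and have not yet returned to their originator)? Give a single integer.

Round 1: pos1(id19) recv 20: fwd; pos2(id44) recv 19: drop; pos3(id73) recv 44: drop; pos4(id36) recv 73: fwd; pos5(id70) recv 36: drop; pos6(id56) recv 70: fwd; pos7(id46) recv 56: fwd; pos0(id20) recv 46: fwd
Round 2: pos2(id44) recv 20: drop; pos5(id70) recv 73: fwd; pos7(id46) recv 70: fwd; pos0(id20) recv 56: fwd; pos1(id19) recv 46: fwd
After round 2: 4 messages still in flight

Answer: 4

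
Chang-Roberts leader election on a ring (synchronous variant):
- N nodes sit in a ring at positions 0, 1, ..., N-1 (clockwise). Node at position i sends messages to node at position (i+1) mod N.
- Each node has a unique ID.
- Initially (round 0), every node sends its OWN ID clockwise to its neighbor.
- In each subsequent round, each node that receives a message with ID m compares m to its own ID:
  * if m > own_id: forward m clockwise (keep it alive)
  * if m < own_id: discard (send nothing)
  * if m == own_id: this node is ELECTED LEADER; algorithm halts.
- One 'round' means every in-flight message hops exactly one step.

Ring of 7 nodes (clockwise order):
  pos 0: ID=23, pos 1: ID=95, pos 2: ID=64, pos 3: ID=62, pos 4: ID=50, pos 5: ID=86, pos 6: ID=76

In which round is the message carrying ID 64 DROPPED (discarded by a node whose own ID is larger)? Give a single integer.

Answer: 3

Derivation:
Round 1: pos1(id95) recv 23: drop; pos2(id64) recv 95: fwd; pos3(id62) recv 64: fwd; pos4(id50) recv 62: fwd; pos5(id86) recv 50: drop; pos6(id76) recv 86: fwd; pos0(id23) recv 76: fwd
Round 2: pos3(id62) recv 95: fwd; pos4(id50) recv 64: fwd; pos5(id86) recv 62: drop; pos0(id23) recv 86: fwd; pos1(id95) recv 76: drop
Round 3: pos4(id50) recv 95: fwd; pos5(id86) recv 64: drop; pos1(id95) recv 86: drop
Round 4: pos5(id86) recv 95: fwd
Round 5: pos6(id76) recv 95: fwd
Round 6: pos0(id23) recv 95: fwd
Round 7: pos1(id95) recv 95: ELECTED
Message ID 64 originates at pos 2; dropped at pos 5 in round 3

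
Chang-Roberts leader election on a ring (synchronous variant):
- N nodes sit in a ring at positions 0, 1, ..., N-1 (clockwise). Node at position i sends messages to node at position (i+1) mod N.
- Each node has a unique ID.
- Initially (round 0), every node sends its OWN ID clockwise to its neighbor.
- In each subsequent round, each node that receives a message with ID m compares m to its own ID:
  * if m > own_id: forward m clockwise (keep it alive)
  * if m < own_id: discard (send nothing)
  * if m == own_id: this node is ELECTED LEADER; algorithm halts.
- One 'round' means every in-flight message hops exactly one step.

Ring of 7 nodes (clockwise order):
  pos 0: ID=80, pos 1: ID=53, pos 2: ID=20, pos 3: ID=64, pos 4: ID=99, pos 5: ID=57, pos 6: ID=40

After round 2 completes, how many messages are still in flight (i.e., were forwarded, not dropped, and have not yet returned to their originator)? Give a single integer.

Answer: 2

Derivation:
Round 1: pos1(id53) recv 80: fwd; pos2(id20) recv 53: fwd; pos3(id64) recv 20: drop; pos4(id99) recv 64: drop; pos5(id57) recv 99: fwd; pos6(id40) recv 57: fwd; pos0(id80) recv 40: drop
Round 2: pos2(id20) recv 80: fwd; pos3(id64) recv 53: drop; pos6(id40) recv 99: fwd; pos0(id80) recv 57: drop
After round 2: 2 messages still in flight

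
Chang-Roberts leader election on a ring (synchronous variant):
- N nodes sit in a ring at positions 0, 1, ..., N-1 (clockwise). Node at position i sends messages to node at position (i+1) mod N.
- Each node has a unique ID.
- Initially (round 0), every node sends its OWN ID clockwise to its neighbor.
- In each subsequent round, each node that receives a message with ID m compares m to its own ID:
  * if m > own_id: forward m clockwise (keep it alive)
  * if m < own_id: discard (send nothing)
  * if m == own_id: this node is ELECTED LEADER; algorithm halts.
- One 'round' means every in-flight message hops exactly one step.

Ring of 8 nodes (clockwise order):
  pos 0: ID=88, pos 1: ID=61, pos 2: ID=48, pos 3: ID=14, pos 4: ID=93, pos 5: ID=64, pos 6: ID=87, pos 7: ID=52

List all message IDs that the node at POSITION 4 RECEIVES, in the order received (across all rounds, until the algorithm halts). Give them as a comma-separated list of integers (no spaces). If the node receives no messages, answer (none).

Answer: 14,48,61,88,93

Derivation:
Round 1: pos1(id61) recv 88: fwd; pos2(id48) recv 61: fwd; pos3(id14) recv 48: fwd; pos4(id93) recv 14: drop; pos5(id64) recv 93: fwd; pos6(id87) recv 64: drop; pos7(id52) recv 87: fwd; pos0(id88) recv 52: drop
Round 2: pos2(id48) recv 88: fwd; pos3(id14) recv 61: fwd; pos4(id93) recv 48: drop; pos6(id87) recv 93: fwd; pos0(id88) recv 87: drop
Round 3: pos3(id14) recv 88: fwd; pos4(id93) recv 61: drop; pos7(id52) recv 93: fwd
Round 4: pos4(id93) recv 88: drop; pos0(id88) recv 93: fwd
Round 5: pos1(id61) recv 93: fwd
Round 6: pos2(id48) recv 93: fwd
Round 7: pos3(id14) recv 93: fwd
Round 8: pos4(id93) recv 93: ELECTED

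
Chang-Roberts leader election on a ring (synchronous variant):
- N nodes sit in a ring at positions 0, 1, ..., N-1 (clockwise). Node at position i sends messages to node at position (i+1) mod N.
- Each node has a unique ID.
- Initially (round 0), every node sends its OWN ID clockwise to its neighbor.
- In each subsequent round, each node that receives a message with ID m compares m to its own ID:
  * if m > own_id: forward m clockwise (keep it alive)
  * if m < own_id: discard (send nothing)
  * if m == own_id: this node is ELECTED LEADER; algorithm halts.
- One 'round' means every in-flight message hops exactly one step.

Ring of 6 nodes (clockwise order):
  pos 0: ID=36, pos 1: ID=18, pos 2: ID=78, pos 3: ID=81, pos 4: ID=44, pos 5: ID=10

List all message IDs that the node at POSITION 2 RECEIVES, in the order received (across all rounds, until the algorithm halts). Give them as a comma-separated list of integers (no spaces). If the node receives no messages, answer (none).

Round 1: pos1(id18) recv 36: fwd; pos2(id78) recv 18: drop; pos3(id81) recv 78: drop; pos4(id44) recv 81: fwd; pos5(id10) recv 44: fwd; pos0(id36) recv 10: drop
Round 2: pos2(id78) recv 36: drop; pos5(id10) recv 81: fwd; pos0(id36) recv 44: fwd
Round 3: pos0(id36) recv 81: fwd; pos1(id18) recv 44: fwd
Round 4: pos1(id18) recv 81: fwd; pos2(id78) recv 44: drop
Round 5: pos2(id78) recv 81: fwd
Round 6: pos3(id81) recv 81: ELECTED

Answer: 18,36,44,81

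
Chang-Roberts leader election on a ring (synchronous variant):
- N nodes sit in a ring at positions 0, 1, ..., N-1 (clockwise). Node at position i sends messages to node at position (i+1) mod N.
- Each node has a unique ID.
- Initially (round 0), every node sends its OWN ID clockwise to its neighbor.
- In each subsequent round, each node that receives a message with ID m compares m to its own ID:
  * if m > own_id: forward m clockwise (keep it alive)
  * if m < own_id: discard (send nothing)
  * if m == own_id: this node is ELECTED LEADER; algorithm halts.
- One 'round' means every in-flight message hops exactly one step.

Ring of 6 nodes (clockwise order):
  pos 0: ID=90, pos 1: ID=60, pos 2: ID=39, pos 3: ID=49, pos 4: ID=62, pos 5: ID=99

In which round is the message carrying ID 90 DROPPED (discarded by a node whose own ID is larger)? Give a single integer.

Answer: 5

Derivation:
Round 1: pos1(id60) recv 90: fwd; pos2(id39) recv 60: fwd; pos3(id49) recv 39: drop; pos4(id62) recv 49: drop; pos5(id99) recv 62: drop; pos0(id90) recv 99: fwd
Round 2: pos2(id39) recv 90: fwd; pos3(id49) recv 60: fwd; pos1(id60) recv 99: fwd
Round 3: pos3(id49) recv 90: fwd; pos4(id62) recv 60: drop; pos2(id39) recv 99: fwd
Round 4: pos4(id62) recv 90: fwd; pos3(id49) recv 99: fwd
Round 5: pos5(id99) recv 90: drop; pos4(id62) recv 99: fwd
Round 6: pos5(id99) recv 99: ELECTED
Message ID 90 originates at pos 0; dropped at pos 5 in round 5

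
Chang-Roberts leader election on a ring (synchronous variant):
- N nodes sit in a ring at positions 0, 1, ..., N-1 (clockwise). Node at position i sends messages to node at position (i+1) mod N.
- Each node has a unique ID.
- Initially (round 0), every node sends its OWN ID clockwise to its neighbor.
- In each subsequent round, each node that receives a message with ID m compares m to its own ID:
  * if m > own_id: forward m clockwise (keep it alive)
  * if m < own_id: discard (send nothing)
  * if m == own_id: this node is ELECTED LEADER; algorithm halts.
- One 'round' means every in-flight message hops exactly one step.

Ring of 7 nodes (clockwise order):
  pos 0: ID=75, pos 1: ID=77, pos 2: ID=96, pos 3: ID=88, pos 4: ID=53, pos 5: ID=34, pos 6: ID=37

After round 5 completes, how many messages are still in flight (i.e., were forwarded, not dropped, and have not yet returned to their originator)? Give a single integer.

Round 1: pos1(id77) recv 75: drop; pos2(id96) recv 77: drop; pos3(id88) recv 96: fwd; pos4(id53) recv 88: fwd; pos5(id34) recv 53: fwd; pos6(id37) recv 34: drop; pos0(id75) recv 37: drop
Round 2: pos4(id53) recv 96: fwd; pos5(id34) recv 88: fwd; pos6(id37) recv 53: fwd
Round 3: pos5(id34) recv 96: fwd; pos6(id37) recv 88: fwd; pos0(id75) recv 53: drop
Round 4: pos6(id37) recv 96: fwd; pos0(id75) recv 88: fwd
Round 5: pos0(id75) recv 96: fwd; pos1(id77) recv 88: fwd
After round 5: 2 messages still in flight

Answer: 2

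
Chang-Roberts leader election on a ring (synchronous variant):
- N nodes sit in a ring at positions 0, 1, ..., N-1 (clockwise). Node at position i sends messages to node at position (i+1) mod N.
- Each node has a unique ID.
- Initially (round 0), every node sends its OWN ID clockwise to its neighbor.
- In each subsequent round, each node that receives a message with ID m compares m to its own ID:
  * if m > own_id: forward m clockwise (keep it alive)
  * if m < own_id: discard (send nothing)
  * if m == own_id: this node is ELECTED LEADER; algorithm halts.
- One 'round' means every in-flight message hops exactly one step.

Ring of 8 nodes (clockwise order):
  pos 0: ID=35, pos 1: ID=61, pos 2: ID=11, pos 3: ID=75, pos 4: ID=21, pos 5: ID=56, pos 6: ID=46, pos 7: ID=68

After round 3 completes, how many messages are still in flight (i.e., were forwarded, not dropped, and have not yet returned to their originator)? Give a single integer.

Answer: 2

Derivation:
Round 1: pos1(id61) recv 35: drop; pos2(id11) recv 61: fwd; pos3(id75) recv 11: drop; pos4(id21) recv 75: fwd; pos5(id56) recv 21: drop; pos6(id46) recv 56: fwd; pos7(id68) recv 46: drop; pos0(id35) recv 68: fwd
Round 2: pos3(id75) recv 61: drop; pos5(id56) recv 75: fwd; pos7(id68) recv 56: drop; pos1(id61) recv 68: fwd
Round 3: pos6(id46) recv 75: fwd; pos2(id11) recv 68: fwd
After round 3: 2 messages still in flight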